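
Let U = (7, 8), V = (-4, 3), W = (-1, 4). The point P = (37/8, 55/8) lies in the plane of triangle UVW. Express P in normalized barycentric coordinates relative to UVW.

Signed area of the reference triangle: [UVW] = ½·(7·(3−4) + (-4)·(4−8) + (-1)·(8−3)) = ½·(-7 + 16 − 5) = 2.
[PVW] = ½·((37/8)·(3−4) + (-4)·(4−(55/8)) + (-1)·(55/8−3)) = ½·(-37/8 + 23/2 − 31/8) = 3/2, so the U-coordinate is (3/2)/2 = 3/4.
[UPW] = ½·(7·(55/8−4) + (37/8)·(4−8) + (-1)·(8−(55/8))) = ½·(161/8 − 37/2 − 9/8) = 1/4, so the V-coordinate is 1/8.
[UVP] = ½·(7·(3−(55/8)) + (-4)·(55/8−8) + (37/8)·(8−3)) = ½·(-217/8 + 9/2 + 185/8) = 1/4, so the W-coordinate is 1/8.

(3/4, 1/8, 1/8)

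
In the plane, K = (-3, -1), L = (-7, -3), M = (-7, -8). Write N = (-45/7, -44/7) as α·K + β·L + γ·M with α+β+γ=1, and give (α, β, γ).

Signed area of the reference triangle: [KLM] = ½·((-3)·(-3−(-8)) + (-7)·(-8−(-1)) + (-7)·(-1−(-3))) = ½·(-15 + 49 − 14) = 10.
[NLM] = ½·((-45/7)·(-3−(-8)) + (-7)·(-8−(-44/7)) + (-7)·(-44/7−(-3))) = ½·(-225/7 + 12 + 23) = 10/7, so the K-coordinate is (10/7)/10 = 1/7.
[KNM] = ½·((-3)·(-44/7−(-8)) + (-45/7)·(-8−(-1)) + (-7)·(-1−(-44/7))) = ½·(-36/7 + 45 − 37) = 10/7, so the L-coordinate is 1/7.
[KLN] = ½·((-3)·(-3−(-44/7)) + (-7)·(-44/7−(-1)) + (-45/7)·(-1−(-3))) = ½·(-69/7 + 37 − 90/7) = 50/7, so the M-coordinate is 5/7.

(1/7, 1/7, 5/7)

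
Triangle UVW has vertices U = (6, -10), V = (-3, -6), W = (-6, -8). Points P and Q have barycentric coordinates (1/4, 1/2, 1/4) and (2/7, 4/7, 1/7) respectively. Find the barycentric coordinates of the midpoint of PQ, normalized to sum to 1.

(15/56, 15/28, 11/56)

Since both coordinate triples sum to 1, the midpoint's barycentrics are the componentwise average.
(1/4+2/7)/2 = 15/56; similarly 15/28 and 11/56.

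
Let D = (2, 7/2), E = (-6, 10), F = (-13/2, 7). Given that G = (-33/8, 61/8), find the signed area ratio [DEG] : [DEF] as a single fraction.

[DEF] = ½·(2·(10−7) + (-6)·(7−(7/2)) + (-13/2)·(7/2−10)) = ½·(6 − 21 + 169/4) = 109/8.
[DEG] = ½·(2·(10−(61/8)) + (-6)·(61/8−(7/2)) + (-33/8)·(7/2−10)) = ½·(19/4 − 99/4 + 429/16) = 109/32, so the ratio is (109/32)/(109/8) = 1/4.

1/4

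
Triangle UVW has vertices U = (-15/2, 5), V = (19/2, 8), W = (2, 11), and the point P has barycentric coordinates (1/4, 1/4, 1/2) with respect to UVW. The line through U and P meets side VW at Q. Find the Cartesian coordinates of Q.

Line UP meets VW where the U-coordinate vanishes; zeroing P's U-weight and renormalizing leaves V, W-weights 1/4 : 1/2 → (1/3, 2/3).
So Q = (1/3)·V + (2/3)·W = (9/2, 10).

(9/2, 10)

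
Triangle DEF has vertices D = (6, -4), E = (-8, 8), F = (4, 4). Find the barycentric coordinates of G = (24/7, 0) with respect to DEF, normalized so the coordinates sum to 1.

(4/7, 1/7, 2/7)

Signed area of the reference triangle: [DEF] = ½·(6·(8−4) + (-8)·(4−(-4)) + 4·(-4−8)) = ½·(24 − 64 − 48) = -44.
[GEF] = ½·((24/7)·(8−4) + (-8)·(4−0) + 4·(0−8)) = ½·(96/7 − 32 − 32) = -176/7, so the D-coordinate is (-176/7)/(-44) = 4/7.
[DGF] = ½·(6·(0−4) + (24/7)·(4−(-4)) + 4·(-4−0)) = ½·(-24 + 192/7 − 16) = -44/7, so the E-coordinate is 1/7.
[DEG] = ½·(6·(8−0) + (-8)·(0−(-4)) + (24/7)·(-4−8)) = ½·(48 − 32 − 288/7) = -88/7, so the F-coordinate is 2/7.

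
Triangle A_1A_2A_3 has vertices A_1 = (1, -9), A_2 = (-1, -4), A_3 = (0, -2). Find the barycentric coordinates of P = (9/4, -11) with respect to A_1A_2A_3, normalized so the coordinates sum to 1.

(3/2, -3/4, 1/4)

Signed area of the reference triangle: [A_1A_2A_3] = ½·(1·(-4−(-2)) + (-1)·(-2−(-9)) + 0·(-9−(-4))) = ½·(-2 − 7 + 0) = -9/2.
[PA_2A_3] = ½·((9/4)·(-4−(-2)) + (-1)·(-2−(-11)) + 0·(-11−(-4))) = ½·(-9/2 − 9 + 0) = -27/4, so the A_1-coordinate is (-27/4)/(-9/2) = 3/2.
[A_1PA_3] = ½·(1·(-11−(-2)) + (9/4)·(-2−(-9)) + 0·(-9−(-11))) = ½·(-9 + 63/4 + 0) = 27/8, so the A_2-coordinate is -3/4.
[A_1A_2P] = ½·(1·(-4−(-11)) + (-1)·(-11−(-9)) + (9/4)·(-9−(-4))) = ½·(7 + 2 − 45/4) = -9/8, so the A_3-coordinate is 1/4.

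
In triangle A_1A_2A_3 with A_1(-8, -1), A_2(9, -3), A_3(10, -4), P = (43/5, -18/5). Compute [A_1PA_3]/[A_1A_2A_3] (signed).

[A_1A_2A_3] = ½·((-8)·(-3−(-4)) + 9·(-4−(-1)) + 10·(-1−(-3))) = ½·(-8 − 27 + 20) = -15/2.
[A_1PA_3] = ½·((-8)·(-18/5−(-4)) + (43/5)·(-4−(-1)) + 10·(-1−(-18/5))) = ½·(-16/5 − 129/5 + 26) = -3/2, so the ratio is (-3/2)/(-15/2) = 1/5.

1/5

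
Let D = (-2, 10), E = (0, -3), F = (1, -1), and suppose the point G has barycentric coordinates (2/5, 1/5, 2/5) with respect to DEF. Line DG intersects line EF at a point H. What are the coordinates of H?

Line DG meets EF where the D-coordinate vanishes; zeroing G's D-weight and renormalizing leaves E, F-weights 1/5 : 2/5 → (1/3, 2/3).
So H = (1/3)·E + (2/3)·F = (2/3, -5/3).

(2/3, -5/3)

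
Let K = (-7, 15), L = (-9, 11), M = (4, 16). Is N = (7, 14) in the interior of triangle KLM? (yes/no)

no

Barycentric coordinates of N: (-41/42, 25/42, 29/21).
The three coordinates are negative, positive, positive; a point is interior exactly when all three are positive.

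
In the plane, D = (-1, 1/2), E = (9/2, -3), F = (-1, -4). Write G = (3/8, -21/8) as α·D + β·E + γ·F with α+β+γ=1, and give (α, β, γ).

Signed area of the reference triangle: [DEF] = ½·((-1)·(-3−(-4)) + (9/2)·(-4−(1/2)) + (-1)·(1/2−(-3))) = ½·(-1 − 81/4 − 7/2) = -99/8.
[GEF] = ½·((3/8)·(-3−(-4)) + (9/2)·(-4−(-21/8)) + (-1)·(-21/8−(-3))) = ½·(3/8 − 99/16 − 3/8) = -99/32, so the D-coordinate is (-99/32)/(-99/8) = 1/4.
[DGF] = ½·((-1)·(-21/8−(-4)) + (3/8)·(-4−(1/2)) + (-1)·(1/2−(-21/8))) = ½·(-11/8 − 27/16 − 25/8) = -99/32, so the E-coordinate is 1/4.
[DEG] = ½·((-1)·(-3−(-21/8)) + (9/2)·(-21/8−(1/2)) + (3/8)·(1/2−(-3))) = ½·(3/8 − 225/16 + 21/16) = -99/16, so the F-coordinate is 1/2.
Check: 1/4 + 1/4 + 1/2 = 1.

(1/4, 1/4, 1/2)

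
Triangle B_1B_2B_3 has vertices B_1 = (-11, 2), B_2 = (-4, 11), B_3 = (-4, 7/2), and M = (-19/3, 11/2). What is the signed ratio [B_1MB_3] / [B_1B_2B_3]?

[B_1B_2B_3] = ½·((-11)·(11−(7/2)) + (-4)·(7/2−2) + (-4)·(2−11)) = ½·(-165/2 − 6 + 36) = -105/4.
[B_1MB_3] = ½·((-11)·(11/2−(7/2)) + (-19/3)·(7/2−2) + (-4)·(2−(11/2))) = ½·(-22 − 19/2 + 14) = -35/4, so the ratio is (-35/4)/(-105/4) = 1/3.

1/3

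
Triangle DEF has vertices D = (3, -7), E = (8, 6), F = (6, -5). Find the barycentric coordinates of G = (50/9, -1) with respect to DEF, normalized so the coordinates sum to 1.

Signed area of the reference triangle: [DEF] = ½·(3·(6−(-5)) + 8·(-5−(-7)) + 6·(-7−6)) = ½·(33 + 16 − 78) = -29/2.
[GEF] = ½·((50/9)·(6−(-5)) + 8·(-5−(-1)) + 6·(-1−6)) = ½·(550/9 − 32 − 42) = -58/9, so the D-coordinate is (-58/9)/(-29/2) = 4/9.
[DGF] = ½·(3·(-1−(-5)) + (50/9)·(-5−(-7)) + 6·(-7−(-1))) = ½·(12 + 100/9 − 36) = -58/9, so the E-coordinate is 4/9.
[DEG] = ½·(3·(6−(-1)) + 8·(-1−(-7)) + (50/9)·(-7−6)) = ½·(21 + 48 − 650/9) = -29/18, so the F-coordinate is 1/9.

(4/9, 4/9, 1/9)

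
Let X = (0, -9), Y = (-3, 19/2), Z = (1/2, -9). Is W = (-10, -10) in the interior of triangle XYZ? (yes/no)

no

Barycentric coordinates of W: (791/37, -2/37, -752/37).
The three coordinates are positive, negative, negative; a point is interior exactly when all three are positive.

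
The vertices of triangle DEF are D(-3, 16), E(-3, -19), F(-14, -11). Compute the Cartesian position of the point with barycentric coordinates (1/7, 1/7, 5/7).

G = (1/7)·D + (1/7)·E + (5/7)·F.
x-coordinate: (1/7)·(-3) + (1/7)·(-3) + (5/7)·(-14) = -76/7.
y-coordinate: (1/7)·16 + (1/7)·(-19) + (5/7)·(-11) = -58/7.

(-76/7, -58/7)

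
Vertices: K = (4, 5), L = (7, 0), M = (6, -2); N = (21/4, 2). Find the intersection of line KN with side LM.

Barycentric coordinates of N with respect to KLM: (1/2, 1/4, 1/4).
On side LM the K-coordinate is zero; dropping N's K-weight 1/2 and renormalizing the remaining 1/4 : 1/4 gives weights 1/2, 1/2 on L, M.
J = (1/2)·(7, 0) + (1/2)·(6, -2) = (13/2, -1).

(13/2, -1)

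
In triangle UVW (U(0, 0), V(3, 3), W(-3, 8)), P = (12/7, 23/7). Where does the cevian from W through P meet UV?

(5/2, 5/2)

Barycentric coordinates of P with respect to UVW: (1/7, 5/7, 1/7).
On side UV the W-coordinate is zero; dropping P's W-weight 1/7 and renormalizing the remaining 1/7 : 5/7 gives weights 1/6, 5/6 on U, V.
Q = (1/6)·(0, 0) + (5/6)·(3, 3) = (5/2, 5/2).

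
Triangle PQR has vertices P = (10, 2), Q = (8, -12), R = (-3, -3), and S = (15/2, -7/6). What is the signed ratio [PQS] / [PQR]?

[PQR] = ½·(10·(-12−(-3)) + 8·(-3−2) + (-3)·(2−(-12))) = ½·(-90 − 40 − 42) = -86.
[PQS] = ½·(10·(-12−(-7/6)) + 8·(-7/6−2) + (15/2)·(2−(-12))) = ½·(-325/3 − 76/3 + 105) = -43/3, so the ratio is (-43/3)/(-86) = 1/6.

1/6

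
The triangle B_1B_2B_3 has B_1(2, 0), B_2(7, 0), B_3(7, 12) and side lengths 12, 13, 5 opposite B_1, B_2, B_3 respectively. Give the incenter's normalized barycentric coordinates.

(2/5, 13/30, 1/6)

The incenter has barycentric coordinates proportional to the opposite side lengths: (12 : 13 : 5).
Normalizing by 12+13+5 = 30 gives (2/5, 13/30, 1/6).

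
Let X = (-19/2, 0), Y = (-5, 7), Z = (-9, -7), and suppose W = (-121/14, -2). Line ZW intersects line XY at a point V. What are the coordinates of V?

Barycentric coordinates of W with respect to XYZ: (3/7, 1/7, 3/7).
On side XY the Z-coordinate is zero; dropping W's Z-weight 3/7 and renormalizing the remaining 3/7 : 1/7 gives weights 3/4, 1/4 on X, Y.
V = (3/4)·(-19/2, 0) + (1/4)·(-5, 7) = (-67/8, 7/4).

(-67/8, 7/4)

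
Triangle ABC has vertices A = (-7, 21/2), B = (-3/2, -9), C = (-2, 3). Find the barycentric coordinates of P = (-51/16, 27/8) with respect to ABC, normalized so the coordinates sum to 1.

Signed area of the reference triangle: [ABC] = ½·((-7)·(-9−3) + (-3/2)·(3−(21/2)) + (-2)·(21/2−(-9))) = ½·(84 + 45/4 − 39) = 225/8.
[PBC] = ½·((-51/16)·(-9−3) + (-3/2)·(3−(27/8)) + (-2)·(27/8−(-9))) = ½·(153/4 + 9/16 − 99/4) = 225/32, so the A-coordinate is (225/32)/(225/8) = 1/4.
[APC] = ½·((-7)·(27/8−3) + (-51/16)·(3−(21/2)) + (-2)·(21/2−(27/8))) = ½·(-21/8 + 765/32 − 57/4) = 225/64, so the B-coordinate is 1/8.
[ABP] = ½·((-7)·(-9−(27/8)) + (-3/2)·(27/8−(21/2)) + (-51/16)·(21/2−(-9))) = ½·(693/8 + 171/16 − 1989/32) = 1125/64, so the C-coordinate is 5/8.
Check: 1/4 + 1/8 + 5/8 = 1.

(1/4, 1/8, 5/8)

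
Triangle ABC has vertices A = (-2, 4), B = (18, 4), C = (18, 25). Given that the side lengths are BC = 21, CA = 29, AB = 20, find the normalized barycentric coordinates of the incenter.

(3/10, 29/70, 2/7)

The incenter has barycentric coordinates proportional to the opposite side lengths: (21 : 29 : 20).
Normalizing by 21+29+20 = 70 gives (3/10, 29/70, 2/7).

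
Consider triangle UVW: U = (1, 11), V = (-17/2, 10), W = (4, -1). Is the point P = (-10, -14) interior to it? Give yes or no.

no

Barycentric coordinates of P: (-211/78, 23/13, 151/78).
The three coordinates are negative, positive, positive; a point is interior exactly when all three are positive.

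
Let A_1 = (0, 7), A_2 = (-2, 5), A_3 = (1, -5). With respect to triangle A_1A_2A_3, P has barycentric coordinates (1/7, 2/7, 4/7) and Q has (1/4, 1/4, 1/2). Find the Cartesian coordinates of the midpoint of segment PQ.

(0, 1/28)

Barycentric coordinates of the midpoint are the average: (11/56, 15/56, 15/28).
Converting: (11/56)·A_1 + (15/56)·A_2 + (15/28)·A_3 = (0, 1/28).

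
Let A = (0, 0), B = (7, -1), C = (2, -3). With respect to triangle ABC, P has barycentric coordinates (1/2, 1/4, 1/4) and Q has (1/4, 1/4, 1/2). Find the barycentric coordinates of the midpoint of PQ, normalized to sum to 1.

(3/8, 1/4, 3/8)

Since both coordinate triples sum to 1, the midpoint's barycentrics are the componentwise average.
(1/2+1/4)/2 = 3/8; similarly 1/4 and 3/8.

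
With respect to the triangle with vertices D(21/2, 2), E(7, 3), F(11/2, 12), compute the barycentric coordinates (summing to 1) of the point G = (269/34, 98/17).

(7/17, 4/17, 6/17)

Signed area of the reference triangle: [DEF] = ½·((21/2)·(3−12) + 7·(12−2) + (11/2)·(2−3)) = ½·(-189/2 + 70 − 11/2) = -15.
[GEF] = ½·((269/34)·(3−12) + 7·(12−(98/17)) + (11/2)·(98/17−3)) = ½·(-2421/34 + 742/17 + 517/34) = -105/17, so the D-coordinate is (-105/17)/(-15) = 7/17.
[DGF] = ½·((21/2)·(98/17−12) + (269/34)·(12−2) + (11/2)·(2−(98/17))) = ½·(-1113/17 + 1345/17 − 352/17) = -60/17, so the E-coordinate is 4/17.
[DEG] = ½·((21/2)·(3−(98/17)) + 7·(98/17−2) + (269/34)·(2−3)) = ½·(-987/34 + 448/17 − 269/34) = -90/17, so the F-coordinate is 6/17.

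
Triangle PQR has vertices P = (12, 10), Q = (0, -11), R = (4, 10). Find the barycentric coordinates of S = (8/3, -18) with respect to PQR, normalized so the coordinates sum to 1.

Signed area of the reference triangle: [PQR] = ½·(12·(-11−10) + 0·(10−10) + 4·(10−(-11))) = ½·(-252 + 0 + 84) = -84.
[SQR] = ½·((8/3)·(-11−10) + 0·(10−(-18)) + 4·(-18−(-11))) = ½·(-56 + 0 − 28) = -42, so the P-coordinate is (-42)/(-84) = 1/2.
[PSR] = ½·(12·(-18−10) + (8/3)·(10−10) + 4·(10−(-18))) = ½·(-336 + 0 + 112) = -112, so the Q-coordinate is 4/3.
[PQS] = ½·(12·(-11−(-18)) + 0·(-18−10) + (8/3)·(10−(-11))) = ½·(84 + 0 + 56) = 70, so the R-coordinate is -5/6.
Check: 1/2 + 4/3 − 5/6 = 1.

(1/2, 4/3, -5/6)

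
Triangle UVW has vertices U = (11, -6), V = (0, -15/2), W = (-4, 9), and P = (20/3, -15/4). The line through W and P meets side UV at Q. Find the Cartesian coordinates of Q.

(44/5, -63/10)

Barycentric coordinates of P with respect to UVW: (2/3, 1/6, 1/6).
On side UV the W-coordinate is zero; dropping P's W-weight 1/6 and renormalizing the remaining 2/3 : 1/6 gives weights 4/5, 1/5 on U, V.
Q = (4/5)·(11, -6) + (1/5)·(0, -15/2) = (44/5, -63/10).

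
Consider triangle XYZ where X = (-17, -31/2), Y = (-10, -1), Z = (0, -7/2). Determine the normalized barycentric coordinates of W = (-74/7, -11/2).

(2/7, 4/7, 1/7)

Signed area of the reference triangle: [XYZ] = ½·((-17)·(-1−(-7/2)) + (-10)·(-7/2−(-31/2)) + 0·(-31/2−(-1))) = ½·(-85/2 − 120 + 0) = -325/4.
[WYZ] = ½·((-74/7)·(-1−(-7/2)) + (-10)·(-7/2−(-11/2)) + 0·(-11/2−(-1))) = ½·(-185/7 − 20 + 0) = -325/14, so the X-coordinate is (-325/14)/(-325/4) = 2/7.
[XWZ] = ½·((-17)·(-11/2−(-7/2)) + (-74/7)·(-7/2−(-31/2)) + 0·(-31/2−(-11/2))) = ½·(34 − 888/7 + 0) = -325/7, so the Y-coordinate is 4/7.
[XYW] = ½·((-17)·(-1−(-11/2)) + (-10)·(-11/2−(-31/2)) + (-74/7)·(-31/2−(-1))) = ½·(-153/2 − 100 + 1073/7) = -325/28, so the Z-coordinate is 1/7.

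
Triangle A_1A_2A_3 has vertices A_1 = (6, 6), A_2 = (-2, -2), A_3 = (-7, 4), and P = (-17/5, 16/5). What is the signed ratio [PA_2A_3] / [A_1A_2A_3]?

1/5

[A_1A_2A_3] = ½·(6·(-2−4) + (-2)·(4−6) + (-7)·(6−(-2))) = ½·(-36 + 4 − 56) = -44.
[PA_2A_3] = ½·((-17/5)·(-2−4) + (-2)·(4−(16/5)) + (-7)·(16/5−(-2))) = ½·(102/5 − 8/5 − 182/5) = -44/5, so the ratio is (-44/5)/(-44) = 1/5.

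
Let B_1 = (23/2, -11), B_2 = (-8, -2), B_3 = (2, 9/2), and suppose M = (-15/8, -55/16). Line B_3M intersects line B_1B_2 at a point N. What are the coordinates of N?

(-17/7, -32/7)

Barycentric coordinates of M with respect to B_1B_2B_3: (1/4, 5/8, 1/8).
On side B_1B_2 the B_3-coordinate is zero; dropping M's B_3-weight 1/8 and renormalizing the remaining 1/4 : 5/8 gives weights 2/7, 5/7 on B_1, B_2.
N = (2/7)·(23/2, -11) + (5/7)·(-8, -2) = (-17/7, -32/7).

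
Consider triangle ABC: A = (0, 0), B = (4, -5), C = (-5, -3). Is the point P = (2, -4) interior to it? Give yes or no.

Barycentric coordinates of P: (5/37, 26/37, 6/37).
The three coordinates are positive, positive, positive; a point is interior exactly when all three are positive.

yes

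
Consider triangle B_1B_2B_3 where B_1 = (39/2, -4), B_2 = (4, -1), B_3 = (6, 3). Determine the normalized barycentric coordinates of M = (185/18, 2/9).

Signed area of the reference triangle: [B_1B_2B_3] = ½·((39/2)·(-1−3) + 4·(3−(-4)) + 6·(-4−(-1))) = ½·(-78 + 28 − 18) = -34.
[MB_2B_3] = ½·((185/18)·(-1−3) + 4·(3−(2/9)) + 6·(2/9−(-1))) = ½·(-370/9 + 100/9 + 22/3) = -34/3, so the B_1-coordinate is (-34/3)/(-34) = 1/3.
[B_1MB_3] = ½·((39/2)·(2/9−3) + (185/18)·(3−(-4)) + 6·(-4−(2/9))) = ½·(-325/6 + 1295/18 − 76/3) = -34/9, so the B_2-coordinate is 1/9.
[B_1B_2M] = ½·((39/2)·(-1−(2/9)) + 4·(2/9−(-4)) + (185/18)·(-4−(-1))) = ½·(-143/6 + 152/9 − 185/6) = -170/9, so the B_3-coordinate is 5/9.

(1/3, 1/9, 5/9)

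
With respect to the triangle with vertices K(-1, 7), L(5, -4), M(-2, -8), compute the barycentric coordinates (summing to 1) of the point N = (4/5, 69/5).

Signed area of the reference triangle: [KLM] = ½·((-1)·(-4−(-8)) + 5·(-8−7) + (-2)·(7−(-4))) = ½·(-4 − 75 − 22) = -101/2.
[NLM] = ½·((4/5)·(-4−(-8)) + 5·(-8−(69/5)) + (-2)·(69/5−(-4))) = ½·(16/5 − 109 − 178/5) = -707/10, so the K-coordinate is (-707/10)/(-101/2) = 7/5.
[KNM] = ½·((-1)·(69/5−(-8)) + (4/5)·(-8−7) + (-2)·(7−(69/5))) = ½·(-109/5 − 12 + 68/5) = -101/10, so the L-coordinate is 1/5.
[KLN] = ½·((-1)·(-4−(69/5)) + 5·(69/5−7) + (4/5)·(7−(-4))) = ½·(89/5 + 34 + 44/5) = 303/10, so the M-coordinate is -3/5.
Check: 7/5 + 1/5 − 3/5 = 1.

(7/5, 1/5, -3/5)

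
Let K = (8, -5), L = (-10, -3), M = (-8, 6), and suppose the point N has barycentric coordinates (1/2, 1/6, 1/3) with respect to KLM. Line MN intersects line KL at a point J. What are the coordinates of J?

(7/2, -9/2)

Line MN meets KL where the M-coordinate vanishes; zeroing N's M-weight and renormalizing leaves K, L-weights 1/2 : 1/6 → (3/4, 1/4).
So J = (3/4)·K + (1/4)·L = (7/2, -9/2).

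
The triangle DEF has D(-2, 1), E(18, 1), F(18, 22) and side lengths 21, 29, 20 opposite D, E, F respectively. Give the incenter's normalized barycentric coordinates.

(3/10, 29/70, 2/7)

The incenter has barycentric coordinates proportional to the opposite side lengths: (21 : 29 : 20).
Normalizing by 21+29+20 = 70 gives (3/10, 29/70, 2/7).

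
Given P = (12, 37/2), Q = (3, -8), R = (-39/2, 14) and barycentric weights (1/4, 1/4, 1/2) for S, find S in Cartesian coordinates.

(-6, 77/8)

S = (1/4)·P + (1/4)·Q + (1/2)·R.
x-coordinate: (1/4)·12 + (1/4)·3 + (1/2)·(-39/2) = -6.
y-coordinate: (1/4)·(37/2) + (1/4)·(-8) + (1/2)·14 = 77/8.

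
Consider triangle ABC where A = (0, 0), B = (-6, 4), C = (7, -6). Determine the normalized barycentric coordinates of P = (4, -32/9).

(2/9, 1/9, 2/3)

Signed area of the reference triangle: [ABC] = ½·(0·(4−(-6)) + (-6)·(-6−0) + 7·(0−4)) = ½·(0 + 36 − 28) = 4.
[PBC] = ½·(4·(4−(-6)) + (-6)·(-6−(-32/9)) + 7·(-32/9−4)) = ½·(40 + 44/3 − 476/9) = 8/9, so the A-coordinate is (8/9)/4 = 2/9.
[APC] = ½·(0·(-32/9−(-6)) + 4·(-6−0) + 7·(0−(-32/9))) = ½·(0 − 24 + 224/9) = 4/9, so the B-coordinate is 1/9.
[ABP] = ½·(0·(4−(-32/9)) + (-6)·(-32/9−0) + 4·(0−4)) = ½·(0 + 64/3 − 16) = 8/3, so the C-coordinate is 2/3.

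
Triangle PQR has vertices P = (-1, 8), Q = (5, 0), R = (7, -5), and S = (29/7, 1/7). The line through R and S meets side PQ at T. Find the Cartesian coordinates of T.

Barycentric coordinates of S with respect to PQR: (2/7, 2/7, 3/7).
On side PQ the R-coordinate is zero; dropping S's R-weight 3/7 and renormalizing the remaining 2/7 : 2/7 gives weights 1/2, 1/2 on P, Q.
T = (1/2)·(-1, 8) + (1/2)·(5, 0) = (2, 4).

(2, 4)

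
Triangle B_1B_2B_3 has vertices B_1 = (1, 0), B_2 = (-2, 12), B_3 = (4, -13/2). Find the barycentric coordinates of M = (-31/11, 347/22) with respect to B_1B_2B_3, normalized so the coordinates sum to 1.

Signed area of the reference triangle: [B_1B_2B_3] = ½·(1·(12−(-13/2)) + (-2)·(-13/2−0) + 4·(0−12)) = ½·(37/2 + 13 − 48) = -33/4.
[MB_2B_3] = ½·((-31/11)·(12−(-13/2)) + (-2)·(-13/2−(347/22)) + 4·(347/22−12)) = ½·(-1147/22 + 490/11 + 166/11) = 15/4, so the B_1-coordinate is (15/4)/(-33/4) = -5/11.
[B_1MB_3] = ½·(1·(347/22−(-13/2)) + (-31/11)·(-13/2−0) + 4·(0−(347/22))) = ½·(245/11 + 403/22 − 694/11) = -45/4, so the B_2-coordinate is 15/11.
[B_1B_2M] = ½·(1·(12−(347/22)) + (-2)·(347/22−0) + (-31/11)·(0−12)) = ½·(-83/22 − 347/11 + 372/11) = -3/4, so the B_3-coordinate is 1/11.

(-5/11, 15/11, 1/11)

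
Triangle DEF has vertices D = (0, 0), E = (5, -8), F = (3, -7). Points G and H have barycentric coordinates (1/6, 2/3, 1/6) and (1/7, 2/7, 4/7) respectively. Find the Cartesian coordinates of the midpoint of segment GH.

(293/84, -179/28)

Barycentric coordinates of the midpoint are the average: (13/84, 10/21, 31/84).
Converting: (13/84)·D + (10/21)·E + (31/84)·F = (293/84, -179/28).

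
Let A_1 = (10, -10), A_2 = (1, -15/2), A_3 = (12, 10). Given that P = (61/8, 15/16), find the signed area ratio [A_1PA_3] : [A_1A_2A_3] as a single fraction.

[A_1A_2A_3] = ½·(10·(-15/2−10) + 1·(10−(-10)) + 12·(-10−(-15/2))) = ½·(-175 + 20 − 30) = -185/2.
[A_1PA_3] = ½·(10·(15/16−10) + (61/8)·(10−(-10)) + 12·(-10−(15/16))) = ½·(-725/8 + 305/2 − 525/4) = -555/16, so the ratio is (-555/16)/(-185/2) = 3/8.

3/8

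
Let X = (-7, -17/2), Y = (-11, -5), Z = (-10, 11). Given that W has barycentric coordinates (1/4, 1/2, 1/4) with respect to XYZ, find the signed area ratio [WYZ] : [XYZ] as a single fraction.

1/4

The signed ratio [WYZ]/[XYZ] equals the barycentric coordinate of W at vertex X, which is 1/4.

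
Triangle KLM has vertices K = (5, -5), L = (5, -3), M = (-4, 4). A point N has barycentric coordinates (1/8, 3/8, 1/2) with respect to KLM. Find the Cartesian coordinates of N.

N = (1/8)·K + (3/8)·L + (1/2)·M.
x-coordinate: (1/8)·5 + (3/8)·5 + (1/2)·(-4) = 1/2.
y-coordinate: (1/8)·(-5) + (3/8)·(-3) + (1/2)·4 = 1/4.

(1/2, 1/4)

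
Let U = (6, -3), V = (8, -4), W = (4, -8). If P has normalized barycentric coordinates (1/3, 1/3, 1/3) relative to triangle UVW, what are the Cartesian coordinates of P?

(6, -5)

P = (1/3)·U + (1/3)·V + (1/3)·W.
x-coordinate: (1/3)·6 + (1/3)·8 + (1/3)·4 = 6.
y-coordinate: (1/3)·(-3) + (1/3)·(-4) + (1/3)·(-8) = -5.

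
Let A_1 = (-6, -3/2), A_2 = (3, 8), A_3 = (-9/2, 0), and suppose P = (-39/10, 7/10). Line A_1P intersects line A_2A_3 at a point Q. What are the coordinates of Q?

(-3/4, 4)

Barycentric coordinates of P with respect to A_1A_2A_3: (3/5, 1/5, 1/5).
On side A_2A_3 the A_1-coordinate is zero; dropping P's A_1-weight 3/5 and renormalizing the remaining 1/5 : 1/5 gives weights 1/2, 1/2 on A_2, A_3.
Q = (1/2)·(3, 8) + (1/2)·(-9/2, 0) = (-3/4, 4).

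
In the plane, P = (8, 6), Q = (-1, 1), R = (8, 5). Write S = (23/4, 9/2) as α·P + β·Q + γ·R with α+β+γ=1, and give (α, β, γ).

(1/2, 1/4, 1/4)

Signed area of the reference triangle: [PQR] = ½·(8·(1−5) + (-1)·(5−6) + 8·(6−1)) = ½·(-32 + 1 + 40) = 9/2.
[SQR] = ½·((23/4)·(1−5) + (-1)·(5−(9/2)) + 8·(9/2−1)) = ½·(-23 − 1/2 + 28) = 9/4, so the P-coordinate is (9/4)/(9/2) = 1/2.
[PSR] = ½·(8·(9/2−5) + (23/4)·(5−6) + 8·(6−(9/2))) = ½·(-4 − 23/4 + 12) = 9/8, so the Q-coordinate is 1/4.
[PQS] = ½·(8·(1−(9/2)) + (-1)·(9/2−6) + (23/4)·(6−1)) = ½·(-28 + 3/2 + 115/4) = 9/8, so the R-coordinate is 1/4.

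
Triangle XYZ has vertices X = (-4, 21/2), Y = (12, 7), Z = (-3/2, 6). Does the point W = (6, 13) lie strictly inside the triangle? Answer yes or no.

Barycentric coordinates of W: (348/253, 205/253, -300/253).
The three coordinates are positive, positive, negative; a point is interior exactly when all three are positive.

no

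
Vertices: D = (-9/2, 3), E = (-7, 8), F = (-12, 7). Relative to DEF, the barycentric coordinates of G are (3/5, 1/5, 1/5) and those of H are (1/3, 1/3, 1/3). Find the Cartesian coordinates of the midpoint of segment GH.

(-43/6, 27/5)

Barycentric coordinates of the midpoint are the average: (7/15, 4/15, 4/15).
Converting: (7/15)·D + (4/15)·E + (4/15)·F = (-43/6, 27/5).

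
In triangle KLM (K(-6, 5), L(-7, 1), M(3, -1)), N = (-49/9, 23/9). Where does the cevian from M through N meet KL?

Barycentric coordinates of N with respect to KLM: (4/9, 4/9, 1/9).
On side KL the M-coordinate is zero; dropping N's M-weight 1/9 and renormalizing the remaining 4/9 : 4/9 gives weights 1/2, 1/2 on K, L.
J = (1/2)·(-6, 5) + (1/2)·(-7, 1) = (-13/2, 3).

(-13/2, 3)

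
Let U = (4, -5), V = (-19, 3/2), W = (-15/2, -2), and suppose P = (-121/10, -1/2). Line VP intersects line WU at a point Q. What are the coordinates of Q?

Barycentric coordinates of P with respect to UVW: (1/5, 3/5, 1/5).
On side WU the V-coordinate is zero; dropping P's V-weight 3/5 and renormalizing the remaining 1/5 : 1/5 gives weights 1/2, 1/2 on W, U.
Q = (1/2)·(-15/2, -2) + (1/2)·(4, -5) = (-7/4, -7/2).

(-7/4, -7/2)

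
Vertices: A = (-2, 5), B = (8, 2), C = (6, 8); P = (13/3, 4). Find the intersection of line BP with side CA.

(2/3, 6)

Barycentric coordinates of P with respect to ABC: (1/3, 1/2, 1/6).
On side CA the B-coordinate is zero; dropping P's B-weight 1/2 and renormalizing the remaining 1/6 : 1/3 gives weights 1/3, 2/3 on C, A.
Q = (1/3)·(6, 8) + (2/3)·(-2, 5) = (2/3, 6).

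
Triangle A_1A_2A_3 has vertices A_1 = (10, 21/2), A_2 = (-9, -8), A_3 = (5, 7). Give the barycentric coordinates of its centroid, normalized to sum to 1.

(1/3, 1/3, 1/3)

The centroid is the average of the vertices, so each weight is 1/3.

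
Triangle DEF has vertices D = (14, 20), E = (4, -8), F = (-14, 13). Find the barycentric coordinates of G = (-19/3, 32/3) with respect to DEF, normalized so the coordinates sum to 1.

Signed area of the reference triangle: [DEF] = ½·(14·(-8−13) + 4·(13−20) + (-14)·(20−(-8))) = ½·(-294 − 28 − 392) = -357.
[GEF] = ½·((-19/3)·(-8−13) + 4·(13−(32/3)) + (-14)·(32/3−(-8))) = ½·(133 + 28/3 − 784/3) = -119/2, so the D-coordinate is (-119/2)/(-357) = 1/6.
[DGF] = ½·(14·(32/3−13) + (-19/3)·(13−20) + (-14)·(20−(32/3))) = ½·(-98/3 + 133/3 − 392/3) = -119/2, so the E-coordinate is 1/6.
[DEG] = ½·(14·(-8−(32/3)) + 4·(32/3−20) + (-19/3)·(20−(-8))) = ½·(-784/3 − 112/3 − 532/3) = -238, so the F-coordinate is 2/3.

(1/6, 1/6, 2/3)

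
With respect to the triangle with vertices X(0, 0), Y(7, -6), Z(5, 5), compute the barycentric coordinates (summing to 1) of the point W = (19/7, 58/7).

Signed area of the reference triangle: [XYZ] = ½·(0·(-6−5) + 7·(5−0) + 5·(0−(-6))) = ½·(0 + 35 + 30) = 65/2.
[WYZ] = ½·((19/7)·(-6−5) + 7·(5−(58/7)) + 5·(58/7−(-6))) = ½·(-209/7 − 23 + 500/7) = 65/7, so the X-coordinate is (65/7)/(65/2) = 2/7.
[XWZ] = ½·(0·(58/7−5) + (19/7)·(5−0) + 5·(0−(58/7))) = ½·(0 + 95/7 − 290/7) = -195/14, so the Y-coordinate is -3/7.
[XYW] = ½·(0·(-6−(58/7)) + 7·(58/7−0) + (19/7)·(0−(-6))) = ½·(0 + 58 + 114/7) = 260/7, so the Z-coordinate is 8/7.

(2/7, -3/7, 8/7)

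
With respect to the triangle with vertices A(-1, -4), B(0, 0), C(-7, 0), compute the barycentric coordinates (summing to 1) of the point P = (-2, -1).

(1/4, 1/2, 1/4)

Signed area of the reference triangle: [ABC] = ½·((-1)·(0−0) + 0·(0−(-4)) + (-7)·(-4−0)) = ½·(0 + 0 + 28) = 14.
[PBC] = ½·((-2)·(0−0) + 0·(0−(-1)) + (-7)·(-1−0)) = ½·(0 + 0 + 7) = 7/2, so the A-coordinate is (7/2)/14 = 1/4.
[APC] = ½·((-1)·(-1−0) + (-2)·(0−(-4)) + (-7)·(-4−(-1))) = ½·(1 − 8 + 21) = 7, so the B-coordinate is 1/2.
[ABP] = ½·((-1)·(0−(-1)) + 0·(-1−(-4)) + (-2)·(-4−0)) = ½·(-1 + 0 + 8) = 7/2, so the C-coordinate is 1/4.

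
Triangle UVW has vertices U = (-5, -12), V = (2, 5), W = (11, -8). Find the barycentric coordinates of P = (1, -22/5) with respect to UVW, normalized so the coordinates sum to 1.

Signed area of the reference triangle: [UVW] = ½·((-5)·(5−(-8)) + 2·(-8−(-12)) + 11·(-12−5)) = ½·(-65 + 8 − 187) = -122.
[PVW] = ½·(1·(5−(-8)) + 2·(-8−(-22/5)) + 11·(-22/5−5)) = ½·(13 − 36/5 − 517/5) = -244/5, so the U-coordinate is (-244/5)/(-122) = 2/5.
[UPW] = ½·((-5)·(-22/5−(-8)) + 1·(-8−(-12)) + 11·(-12−(-22/5))) = ½·(-18 + 4 − 418/5) = -244/5, so the V-coordinate is 2/5.
[UVP] = ½·((-5)·(5−(-22/5)) + 2·(-22/5−(-12)) + 1·(-12−5)) = ½·(-47 + 76/5 − 17) = -122/5, so the W-coordinate is 1/5.
Check: 2/5 + 2/5 + 1/5 = 1.

(2/5, 2/5, 1/5)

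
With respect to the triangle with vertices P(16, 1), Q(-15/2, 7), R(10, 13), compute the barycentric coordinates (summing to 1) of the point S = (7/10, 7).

(1/5, 3/5, 1/5)

Signed area of the reference triangle: [PQR] = ½·(16·(7−13) + (-15/2)·(13−1) + 10·(1−7)) = ½·(-96 − 90 − 60) = -123.
[SQR] = ½·((7/10)·(7−13) + (-15/2)·(13−7) + 10·(7−7)) = ½·(-21/5 − 45 + 0) = -123/5, so the P-coordinate is (-123/5)/(-123) = 1/5.
[PSR] = ½·(16·(7−13) + (7/10)·(13−1) + 10·(1−7)) = ½·(-96 + 42/5 − 60) = -369/5, so the Q-coordinate is 3/5.
[PQS] = ½·(16·(7−7) + (-15/2)·(7−1) + (7/10)·(1−7)) = ½·(0 − 45 − 21/5) = -123/5, so the R-coordinate is 1/5.
Check: 1/5 + 3/5 + 1/5 = 1.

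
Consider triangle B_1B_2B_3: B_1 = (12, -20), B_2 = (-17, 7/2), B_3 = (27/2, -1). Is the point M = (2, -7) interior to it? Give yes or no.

Barycentric coordinates of M: (939/2345, 838/2345, 568/2345).
The three coordinates are positive, positive, positive; a point is interior exactly when all three are positive.

yes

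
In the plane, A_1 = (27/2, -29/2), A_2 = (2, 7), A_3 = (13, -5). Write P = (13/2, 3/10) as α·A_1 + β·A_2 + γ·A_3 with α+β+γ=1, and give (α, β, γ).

Signed area of the reference triangle: [A_1A_2A_3] = ½·((27/2)·(7−(-5)) + 2·(-5−(-29/2)) + 13·(-29/2−7)) = ½·(162 + 19 − 559/2) = -197/4.
[PA_2A_3] = ½·((13/2)·(7−(-5)) + 2·(-5−(3/10)) + 13·(3/10−7)) = ½·(78 − 53/5 − 871/10) = -197/20, so the A_1-coordinate is (-197/20)/(-197/4) = 1/5.
[A_1PA_3] = ½·((27/2)·(3/10−(-5)) + (13/2)·(-5−(-29/2)) + 13·(-29/2−(3/10))) = ½·(1431/20 + 247/4 − 962/5) = -591/20, so the A_2-coordinate is 3/5.
[A_1A_2P] = ½·((27/2)·(7−(3/10)) + 2·(3/10−(-29/2)) + (13/2)·(-29/2−7)) = ½·(1809/20 + 148/5 − 559/4) = -197/20, so the A_3-coordinate is 1/5.
Check: 1/5 + 3/5 + 1/5 = 1.

(1/5, 3/5, 1/5)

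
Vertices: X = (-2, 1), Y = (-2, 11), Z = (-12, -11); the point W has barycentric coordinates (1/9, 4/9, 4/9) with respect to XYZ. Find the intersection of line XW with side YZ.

Line XW meets YZ where the X-coordinate vanishes; zeroing W's X-weight and renormalizing leaves Y, Z-weights 4/9 : 4/9 → (1/2, 1/2).
So V = (1/2)·Y + (1/2)·Z = (-7, 0).

(-7, 0)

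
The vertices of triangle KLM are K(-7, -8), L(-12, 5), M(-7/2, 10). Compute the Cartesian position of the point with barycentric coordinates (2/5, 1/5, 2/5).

N = (2/5)·K + (1/5)·L + (2/5)·M.
x-coordinate: (2/5)·(-7) + (1/5)·(-12) + (2/5)·(-7/2) = -33/5.
y-coordinate: (2/5)·(-8) + (1/5)·5 + (2/5)·10 = 9/5.

(-33/5, 9/5)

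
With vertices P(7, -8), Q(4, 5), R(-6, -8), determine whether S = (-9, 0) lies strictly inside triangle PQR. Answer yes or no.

Barycentric coordinates of S: (-119/169, 8/13, 184/169).
The three coordinates are negative, positive, positive; a point is interior exactly when all three are positive.

no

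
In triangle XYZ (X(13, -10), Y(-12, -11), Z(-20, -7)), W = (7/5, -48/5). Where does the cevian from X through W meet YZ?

(-16, -9)

Barycentric coordinates of W with respect to XYZ: (3/5, 1/5, 1/5).
On side YZ the X-coordinate is zero; dropping W's X-weight 3/5 and renormalizing the remaining 1/5 : 1/5 gives weights 1/2, 1/2 on Y, Z.
V = (1/2)·(-12, -11) + (1/2)·(-20, -7) = (-16, -9).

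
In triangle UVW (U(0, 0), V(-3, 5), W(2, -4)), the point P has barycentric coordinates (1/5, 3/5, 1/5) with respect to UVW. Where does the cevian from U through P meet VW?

(-7/4, 11/4)

Line UP meets VW where the U-coordinate vanishes; zeroing P's U-weight and renormalizing leaves V, W-weights 3/5 : 1/5 → (3/4, 1/4).
So Q = (3/4)·V + (1/4)·W = (-7/4, 11/4).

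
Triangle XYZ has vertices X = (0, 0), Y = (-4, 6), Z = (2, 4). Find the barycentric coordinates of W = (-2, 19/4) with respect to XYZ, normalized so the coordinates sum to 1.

(1/8, 5/8, 1/4)

Signed area of the reference triangle: [XYZ] = ½·(0·(6−4) + (-4)·(4−0) + 2·(0−6)) = ½·(0 − 16 − 12) = -14.
[WYZ] = ½·((-2)·(6−4) + (-4)·(4−(19/4)) + 2·(19/4−6)) = ½·(-4 + 3 − 5/2) = -7/4, so the X-coordinate is (-7/4)/(-14) = 1/8.
[XWZ] = ½·(0·(19/4−4) + (-2)·(4−0) + 2·(0−(19/4))) = ½·(0 − 8 − 19/2) = -35/4, so the Y-coordinate is 5/8.
[XYW] = ½·(0·(6−(19/4)) + (-4)·(19/4−0) + (-2)·(0−6)) = ½·(0 − 19 + 12) = -7/2, so the Z-coordinate is 1/4.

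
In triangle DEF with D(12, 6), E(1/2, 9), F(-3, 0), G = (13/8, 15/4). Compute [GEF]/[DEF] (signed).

[DEF] = ½·(12·(9−0) + (1/2)·(0−6) + (-3)·(6−9)) = ½·(108 − 3 + 9) = 57.
[GEF] = ½·((13/8)·(9−0) + (1/2)·(0−(15/4)) + (-3)·(15/4−9)) = ½·(117/8 − 15/8 + 63/4) = 57/4, so the ratio is (57/4)/57 = 1/4.

1/4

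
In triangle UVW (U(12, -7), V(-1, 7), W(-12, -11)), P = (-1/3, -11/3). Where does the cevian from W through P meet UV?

(11/2, 0)

Barycentric coordinates of P with respect to UVW: (1/3, 1/3, 1/3).
On side UV the W-coordinate is zero; dropping P's W-weight 1/3 and renormalizing the remaining 1/3 : 1/3 gives weights 1/2, 1/2 on U, V.
Q = (1/2)·(12, -7) + (1/2)·(-1, 7) = (11/2, 0).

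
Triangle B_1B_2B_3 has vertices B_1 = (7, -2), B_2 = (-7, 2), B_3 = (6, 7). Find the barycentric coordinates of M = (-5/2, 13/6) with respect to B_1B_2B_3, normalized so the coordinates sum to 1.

Signed area of the reference triangle: [B_1B_2B_3] = ½·(7·(2−7) + (-7)·(7−(-2)) + 6·(-2−2)) = ½·(-35 − 63 − 24) = -61.
[MB_2B_3] = ½·((-5/2)·(2−7) + (-7)·(7−(13/6)) + 6·(13/6−2)) = ½·(25/2 − 203/6 + 1) = -61/6, so the B_1-coordinate is (-61/6)/(-61) = 1/6.
[B_1MB_3] = ½·(7·(13/6−7) + (-5/2)·(7−(-2)) + 6·(-2−(13/6))) = ½·(-203/6 − 45/2 − 25) = -122/3, so the B_2-coordinate is 2/3.
[B_1B_2M] = ½·(7·(2−(13/6)) + (-7)·(13/6−(-2)) + (-5/2)·(-2−2)) = ½·(-7/6 − 175/6 + 10) = -61/6, so the B_3-coordinate is 1/6.

(1/6, 2/3, 1/6)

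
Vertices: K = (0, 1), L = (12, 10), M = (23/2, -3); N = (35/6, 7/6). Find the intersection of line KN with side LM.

(35/3, 4/3)

Barycentric coordinates of N with respect to KLM: (1/2, 1/6, 1/3).
On side LM the K-coordinate is zero; dropping N's K-weight 1/2 and renormalizing the remaining 1/6 : 1/3 gives weights 1/3, 2/3 on L, M.
J = (1/3)·(12, 10) + (2/3)·(23/2, -3) = (35/3, 4/3).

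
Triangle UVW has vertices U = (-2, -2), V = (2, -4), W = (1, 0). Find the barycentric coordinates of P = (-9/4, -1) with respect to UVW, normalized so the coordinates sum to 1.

Signed area of the reference triangle: [UVW] = ½·((-2)·(-4−0) + 2·(0−(-2)) + 1·(-2−(-4))) = ½·(8 + 4 + 2) = 7.
[PVW] = ½·((-9/4)·(-4−0) + 2·(0−(-1)) + 1·(-1−(-4))) = ½·(9 + 2 + 3) = 7, so the U-coordinate is 7/7 = 1.
[UPW] = ½·((-2)·(-1−0) + (-9/4)·(0−(-2)) + 1·(-2−(-1))) = ½·(2 − 9/2 − 1) = -7/4, so the V-coordinate is -1/4.
[UVP] = ½·((-2)·(-4−(-1)) + 2·(-1−(-2)) + (-9/4)·(-2−(-4))) = ½·(6 + 2 − 9/2) = 7/4, so the W-coordinate is 1/4.
Check: 1 − 1/4 + 1/4 = 1.

(1, -1/4, 1/4)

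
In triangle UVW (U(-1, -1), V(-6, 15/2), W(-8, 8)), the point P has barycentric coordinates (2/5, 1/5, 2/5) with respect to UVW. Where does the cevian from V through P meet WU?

(-9/2, 7/2)

Line VP meets WU where the V-coordinate vanishes; zeroing P's V-weight and renormalizing leaves W, U-weights 2/5 : 2/5 → (1/2, 1/2).
So Q = (1/2)·W + (1/2)·U = (-9/2, 7/2).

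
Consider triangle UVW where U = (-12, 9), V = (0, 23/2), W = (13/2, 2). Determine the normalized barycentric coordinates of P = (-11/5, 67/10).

Signed area of the reference triangle: [UVW] = ½·((-12)·(23/2−2) + 0·(2−9) + (13/2)·(9−(23/2))) = ½·(-114 + 0 − 65/4) = -521/8.
[PVW] = ½·((-11/5)·(23/2−2) + 0·(2−(67/10)) + (13/2)·(67/10−(23/2))) = ½·(-209/10 + 0 − 156/5) = -521/20, so the U-coordinate is (-521/20)/(-521/8) = 2/5.
[UPW] = ½·((-12)·(67/10−2) + (-11/5)·(2−9) + (13/2)·(9−(67/10))) = ½·(-282/5 + 77/5 + 299/20) = -521/40, so the V-coordinate is 1/5.
[UVP] = ½·((-12)·(23/2−(67/10)) + 0·(67/10−9) + (-11/5)·(9−(23/2))) = ½·(-288/5 + 0 + 11/2) = -521/20, so the W-coordinate is 2/5.

(2/5, 1/5, 2/5)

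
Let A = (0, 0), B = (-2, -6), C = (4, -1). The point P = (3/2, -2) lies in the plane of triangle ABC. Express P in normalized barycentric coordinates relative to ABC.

(1/4, 1/4, 1/2)

Signed area of the reference triangle: [ABC] = ½·(0·(-6−(-1)) + (-2)·(-1−0) + 4·(0−(-6))) = ½·(0 + 2 + 24) = 13.
[PBC] = ½·((3/2)·(-6−(-1)) + (-2)·(-1−(-2)) + 4·(-2−(-6))) = ½·(-15/2 − 2 + 16) = 13/4, so the A-coordinate is (13/4)/13 = 1/4.
[APC] = ½·(0·(-2−(-1)) + (3/2)·(-1−0) + 4·(0−(-2))) = ½·(0 − 3/2 + 8) = 13/4, so the B-coordinate is 1/4.
[ABP] = ½·(0·(-6−(-2)) + (-2)·(-2−0) + (3/2)·(0−(-6))) = ½·(0 + 4 + 9) = 13/2, so the C-coordinate is 1/2.
Check: 1/4 + 1/4 + 1/2 = 1.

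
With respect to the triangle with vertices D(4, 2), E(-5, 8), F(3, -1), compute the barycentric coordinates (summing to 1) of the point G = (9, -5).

Signed area of the reference triangle: [DEF] = ½·(4·(8−(-1)) + (-5)·(-1−2) + 3·(2−8)) = ½·(36 + 15 − 18) = 33/2.
[GEF] = ½·(9·(8−(-1)) + (-5)·(-1−(-5)) + 3·(-5−8)) = ½·(81 − 20 − 39) = 11, so the D-coordinate is 11/(33/2) = 2/3.
[DGF] = ½·(4·(-5−(-1)) + 9·(-1−2) + 3·(2−(-5))) = ½·(-16 − 27 + 21) = -11, so the E-coordinate is -2/3.
[DEG] = ½·(4·(8−(-5)) + (-5)·(-5−2) + 9·(2−8)) = ½·(52 + 35 − 54) = 33/2, so the F-coordinate is 1.
Check: 2/3 − 2/3 + 1 = 1.

(2/3, -2/3, 1)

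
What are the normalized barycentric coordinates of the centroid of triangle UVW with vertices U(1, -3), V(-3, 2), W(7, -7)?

The centroid is the average of the vertices, so each weight is 1/3.

(1/3, 1/3, 1/3)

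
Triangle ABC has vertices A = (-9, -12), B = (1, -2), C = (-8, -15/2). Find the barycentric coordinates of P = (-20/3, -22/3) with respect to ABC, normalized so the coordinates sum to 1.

(1/6, 1/6, 2/3)

Signed area of the reference triangle: [ABC] = ½·((-9)·(-2−(-15/2)) + 1·(-15/2−(-12)) + (-8)·(-12−(-2))) = ½·(-99/2 + 9/2 + 80) = 35/2.
[PBC] = ½·((-20/3)·(-2−(-15/2)) + 1·(-15/2−(-22/3)) + (-8)·(-22/3−(-2))) = ½·(-110/3 − 1/6 + 128/3) = 35/12, so the A-coordinate is (35/12)/(35/2) = 1/6.
[APC] = ½·((-9)·(-22/3−(-15/2)) + (-20/3)·(-15/2−(-12)) + (-8)·(-12−(-22/3))) = ½·(-3/2 − 30 + 112/3) = 35/12, so the B-coordinate is 1/6.
[ABP] = ½·((-9)·(-2−(-22/3)) + 1·(-22/3−(-12)) + (-20/3)·(-12−(-2))) = ½·(-48 + 14/3 + 200/3) = 35/3, so the C-coordinate is 2/3.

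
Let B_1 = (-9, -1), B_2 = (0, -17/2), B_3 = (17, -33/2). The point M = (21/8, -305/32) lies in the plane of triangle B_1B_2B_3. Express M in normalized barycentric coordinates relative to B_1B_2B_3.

(1/16, 3/4, 3/16)

Signed area of the reference triangle: [B_1B_2B_3] = ½·((-9)·(-17/2−(-33/2)) + 0·(-33/2−(-1)) + 17·(-1−(-17/2))) = ½·(-72 + 0 + 255/2) = 111/4.
[MB_2B_3] = ½·((21/8)·(-17/2−(-33/2)) + 0·(-33/2−(-305/32)) + 17·(-305/32−(-17/2))) = ½·(21 + 0 − 561/32) = 111/64, so the B_1-coordinate is (111/64)/(111/4) = 1/16.
[B_1MB_3] = ½·((-9)·(-305/32−(-33/2)) + (21/8)·(-33/2−(-1)) + 17·(-1−(-305/32))) = ½·(-2007/32 − 651/16 + 4641/32) = 333/16, so the B_2-coordinate is 3/4.
[B_1B_2M] = ½·((-9)·(-17/2−(-305/32)) + 0·(-305/32−(-1)) + (21/8)·(-1−(-17/2))) = ½·(-297/32 + 0 + 315/16) = 333/64, so the B_3-coordinate is 3/16.
Check: 1/16 + 3/4 + 3/16 = 1.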